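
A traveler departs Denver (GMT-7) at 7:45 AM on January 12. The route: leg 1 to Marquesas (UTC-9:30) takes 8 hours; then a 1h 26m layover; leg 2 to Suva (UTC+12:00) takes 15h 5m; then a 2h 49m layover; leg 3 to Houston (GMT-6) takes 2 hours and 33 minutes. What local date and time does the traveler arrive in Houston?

2:38 PM on January 13

Convert departure to UTC: 7:45 AM + 7:00 = 2:45 PM UTC on Jan 12.
Add 8 hours leg 1 → 10:45 PM UTC.
Add 1 hour 26 minutes layover in Marquesas → 12:11 AM UTC (Jan 13).
Add 15 hours 5 minutes leg 2 → 3:16 PM UTC.
Add 2 hours and 49 minutes layover in Suva → 6:05 PM UTC.
Add 2 hours 33 minutes leg 3 → 8:38 PM UTC.
Houston is UTC−6:00, so local arrival = 8:38 PM − 6:00 = 2:38 PM on Jan 13.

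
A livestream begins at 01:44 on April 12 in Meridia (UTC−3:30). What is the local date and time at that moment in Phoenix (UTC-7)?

22:14 on Apr 11

In UTC: 01:44 + 3:30 = 05:14 on Apr 12.
Phoenix is UTC−7:00: 05:14 − 7:00 = 22:14 on Apr 11.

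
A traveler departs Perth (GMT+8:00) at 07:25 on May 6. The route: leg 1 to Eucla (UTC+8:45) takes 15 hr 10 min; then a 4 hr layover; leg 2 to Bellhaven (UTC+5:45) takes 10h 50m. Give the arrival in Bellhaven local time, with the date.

Convert departure to UTC: 07:25 − 8:00 = 23:25 UTC on May 5.
Add 15 hours and 10 minutes leg 1 → 14:35 UTC (May 6).
Add 4 hours layover in Eucla → 18:35 UTC.
Add 10 hours 50 minutes leg 2 → 05:25 UTC (May 7).
Bellhaven is UTC+5:45, so local arrival = 05:25 + 5:45 = 11:10 on May 7.

11:10 on May 7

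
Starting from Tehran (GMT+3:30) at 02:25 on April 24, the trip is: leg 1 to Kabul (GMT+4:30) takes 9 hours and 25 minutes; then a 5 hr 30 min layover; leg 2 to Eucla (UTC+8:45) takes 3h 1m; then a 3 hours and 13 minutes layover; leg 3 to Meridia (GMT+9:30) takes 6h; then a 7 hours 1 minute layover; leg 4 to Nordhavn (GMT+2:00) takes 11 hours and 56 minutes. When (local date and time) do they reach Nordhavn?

Convert departure to UTC: 02:25 − 3:30 = 22:55 UTC on Apr 23.
Add 9 hours 25 minutes leg 1 → 08:20 UTC (Apr 24).
Add 5 hours and 30 minutes layover in Kabul → 13:50 UTC.
Add 3 hours and 1 minute leg 2 → 16:51 UTC.
Add 3 hours and 13 minutes layover in Eucla → 20:04 UTC.
Add 6 hours leg 3 → 02:04 UTC (Apr 25).
Add 7 hours 1 minute layover in Meridia → 09:05 UTC.
Add 11 hours and 56 minutes leg 4 → 21:01 UTC.
Nordhavn is UTC+2:00, so local arrival = 21:01 + 2:00 = 23:01 on Apr 25.

23:01 on April 25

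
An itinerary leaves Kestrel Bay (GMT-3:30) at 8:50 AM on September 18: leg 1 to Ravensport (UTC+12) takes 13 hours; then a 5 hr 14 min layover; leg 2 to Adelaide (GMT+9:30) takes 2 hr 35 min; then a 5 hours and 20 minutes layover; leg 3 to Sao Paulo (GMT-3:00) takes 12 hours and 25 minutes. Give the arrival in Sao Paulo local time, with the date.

11:54 PM on September 19

Convert departure to UTC: 8:50 AM + 3:30 = 12:20 PM UTC on Sep 18.
Add 13 hours leg 1 → 1:20 AM UTC (Sep 19).
Add 5 hours 14 minutes layover in Ravensport → 6:34 AM UTC.
Add 2 hours 35 minutes leg 2 → 9:09 AM UTC.
Add 5 hours 20 minutes layover in Adelaide → 2:29 PM UTC.
Add 12 hours 25 minutes leg 3 → 2:54 AM UTC (Sep 20).
Sao Paulo is UTC−3:00, so local arrival = 2:54 AM − 3:00 = 11:54 PM on Sep 19.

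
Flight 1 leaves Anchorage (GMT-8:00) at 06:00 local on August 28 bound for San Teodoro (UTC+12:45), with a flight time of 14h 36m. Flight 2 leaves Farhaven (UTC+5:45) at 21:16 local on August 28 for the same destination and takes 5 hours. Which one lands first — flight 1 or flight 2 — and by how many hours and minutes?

Flight 1 in UTC: 06:00 + 8:00 = 14:00 on Aug 28.
+14 hours and 36 minutes → arrive 04:36 UTC on Aug 29.
Flight 2 in UTC: 21:16 − 5:45 = 15:31 on Aug 28.
+5 hours → arrive 20:31 UTC on Aug 28.
Flight 2 lands earlier by 8 hours 5 minutes.

the second, by 8 hours 5 minutes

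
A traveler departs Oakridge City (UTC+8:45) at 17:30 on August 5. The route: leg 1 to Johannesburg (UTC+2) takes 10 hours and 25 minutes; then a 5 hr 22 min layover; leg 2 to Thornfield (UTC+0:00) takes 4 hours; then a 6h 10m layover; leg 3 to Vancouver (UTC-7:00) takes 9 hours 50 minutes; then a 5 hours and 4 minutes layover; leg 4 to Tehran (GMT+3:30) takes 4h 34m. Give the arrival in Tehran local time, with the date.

Convert departure to UTC: 17:30 − 8:45 = 08:45 UTC on Aug 5.
Add 10 hours and 25 minutes leg 1 → 19:10 UTC.
Add 5 hours and 22 minutes layover in Johannesburg → 00:32 UTC (Aug 6).
Add 4 hours leg 2 → 04:32 UTC.
Add 6 hours 10 minutes layover in Thornfield → 10:42 UTC.
Add 9 hours and 50 minutes leg 3 → 20:32 UTC.
Add 5 hours 4 minutes layover in Vancouver → 01:36 UTC (Aug 7).
Add 4 hours and 34 minutes leg 4 → 06:10 UTC.
Tehran is UTC+3:30, so local arrival = 06:10 + 3:30 = 09:40 on Aug 7.

09:40 on Aug 7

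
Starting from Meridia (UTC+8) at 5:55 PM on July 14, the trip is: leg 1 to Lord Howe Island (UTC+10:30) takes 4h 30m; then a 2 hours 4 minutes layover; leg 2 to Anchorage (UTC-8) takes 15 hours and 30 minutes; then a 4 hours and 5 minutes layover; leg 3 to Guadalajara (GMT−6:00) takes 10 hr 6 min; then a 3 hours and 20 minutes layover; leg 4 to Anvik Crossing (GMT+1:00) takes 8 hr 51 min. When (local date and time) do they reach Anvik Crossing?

11:21 AM on Jul 16

Convert departure to UTC: 5:55 PM − 8:00 = 9:55 AM UTC on Jul 14.
Add 4 hours and 30 minutes leg 1 → 2:25 PM UTC.
Add 2 hours 4 minutes layover in Lord Howe Island → 4:29 PM UTC.
Add 15 hours and 30 minutes leg 2 → 7:59 AM UTC (Jul 15).
Add 4 hours and 5 minutes layover in Anchorage → 12:04 PM UTC.
Add 10 hours 6 minutes leg 3 → 10:10 PM UTC.
Add 3 hours and 20 minutes layover in Guadalajara → 1:30 AM UTC (Jul 16).
Add 8 hours 51 minutes leg 4 → 10:21 AM UTC.
Anvik Crossing is UTC+1:00, so local arrival = 10:21 AM + 1:00 = 11:21 AM on Jul 16.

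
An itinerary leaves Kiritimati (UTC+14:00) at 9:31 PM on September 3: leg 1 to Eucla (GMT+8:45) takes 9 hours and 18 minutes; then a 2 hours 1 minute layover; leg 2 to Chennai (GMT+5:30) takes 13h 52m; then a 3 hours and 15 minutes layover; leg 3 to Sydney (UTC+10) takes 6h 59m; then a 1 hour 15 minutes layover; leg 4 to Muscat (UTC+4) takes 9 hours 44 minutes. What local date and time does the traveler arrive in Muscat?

9:55 AM on September 5

Convert departure to UTC: 9:31 PM − 14:00 = 7:31 AM UTC on Sep 3.
Add 9 hours 18 minutes leg 1 → 4:49 PM UTC.
Add 2 hours and 1 minute layover in Eucla → 6:50 PM UTC.
Add 13 hours and 52 minutes leg 2 → 8:42 AM UTC (Sep 4).
Add 3 hours and 15 minutes layover in Chennai → 11:57 AM UTC.
Add 6 hours 59 minutes leg 3 → 6:56 PM UTC.
Add 1 hour 15 minutes layover in Sydney → 8:11 PM UTC.
Add 9 hours and 44 minutes leg 4 → 5:55 AM UTC (Sep 5).
Muscat is UTC+4:00, so local arrival = 5:55 AM + 4:00 = 9:55 AM on Sep 5.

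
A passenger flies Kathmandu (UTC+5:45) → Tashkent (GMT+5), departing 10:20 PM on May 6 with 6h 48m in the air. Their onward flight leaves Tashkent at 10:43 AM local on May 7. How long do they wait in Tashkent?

6 hours 20 minutes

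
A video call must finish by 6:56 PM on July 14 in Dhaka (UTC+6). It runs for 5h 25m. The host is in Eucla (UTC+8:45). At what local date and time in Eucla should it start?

Target end time in UTC: 6:56 PM − 6:00 = 12:56 PM on Jul 14.
Subtract 5 hours 25 minutes → start 7:31 AM UTC on Jul 14.
Eucla is UTC+8:45: 7:31 AM + 8:45 = 4:16 PM on Jul 14.

4:16 PM on July 14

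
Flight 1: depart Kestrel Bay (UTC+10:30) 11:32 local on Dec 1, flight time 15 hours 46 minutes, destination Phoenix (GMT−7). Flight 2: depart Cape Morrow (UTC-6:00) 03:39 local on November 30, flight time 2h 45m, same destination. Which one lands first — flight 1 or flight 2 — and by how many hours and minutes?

Flight 1 in UTC: 11:32 − 10:30 = 01:02 on Dec 1.
+15 hours and 46 minutes → arrive 16:48 UTC on Dec 1.
Flight 2 in UTC: 03:39 + 6:00 = 09:39 on Nov 30.
+2 hours and 45 minutes → arrive 12:24 UTC on Nov 30.
Flight 2 lands earlier by 28 hours 24 minutes.

the second, by 28 hours 24 minutes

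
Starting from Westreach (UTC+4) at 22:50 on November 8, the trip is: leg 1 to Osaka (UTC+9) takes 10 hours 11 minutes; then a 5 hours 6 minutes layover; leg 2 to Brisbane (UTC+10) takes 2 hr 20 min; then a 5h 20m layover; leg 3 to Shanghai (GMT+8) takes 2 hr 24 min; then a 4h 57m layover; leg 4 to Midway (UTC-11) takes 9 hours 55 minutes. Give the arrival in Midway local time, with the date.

00:03 on November 10

Convert departure to UTC: 22:50 − 4:00 = 18:50 UTC on Nov 8.
Add 10 hours 11 minutes leg 1 → 05:01 UTC (Nov 9).
Add 5 hours 6 minutes layover in Osaka → 10:07 UTC.
Add 2 hours 20 minutes leg 2 → 12:27 UTC.
Add 5 hours 20 minutes layover in Brisbane → 17:47 UTC.
Add 2 hours and 24 minutes leg 3 → 20:11 UTC.
Add 4 hours and 57 minutes layover in Shanghai → 01:08 UTC (Nov 10).
Add 9 hours 55 minutes leg 4 → 11:03 UTC.
Midway is UTC−11:00, so local arrival = 11:03 − 11:00 = 00:03 on Nov 10.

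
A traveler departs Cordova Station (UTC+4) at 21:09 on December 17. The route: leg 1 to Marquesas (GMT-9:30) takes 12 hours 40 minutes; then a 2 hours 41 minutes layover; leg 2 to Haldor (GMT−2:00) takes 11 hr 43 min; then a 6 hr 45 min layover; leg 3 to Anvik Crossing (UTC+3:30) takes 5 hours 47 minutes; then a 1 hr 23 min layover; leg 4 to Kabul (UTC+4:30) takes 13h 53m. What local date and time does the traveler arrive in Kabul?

Convert departure to UTC: 21:09 − 4:00 = 17:09 UTC on Dec 17.
Add 12 hours and 40 minutes leg 1 → 05:49 UTC (Dec 18).
Add 2 hours 41 minutes layover in Marquesas → 08:30 UTC.
Add 11 hours 43 minutes leg 2 → 20:13 UTC.
Add 6 hours and 45 minutes layover in Haldor → 02:58 UTC (Dec 19).
Add 5 hours and 47 minutes leg 3 → 08:45 UTC.
Add 1 hour and 23 minutes layover in Anvik Crossing → 10:08 UTC.
Add 13 hours 53 minutes leg 4 → 00:01 UTC (Dec 20).
Kabul is UTC+4:30, so local arrival = 00:01 + 4:30 = 04:31 on Dec 20.

04:31 on December 20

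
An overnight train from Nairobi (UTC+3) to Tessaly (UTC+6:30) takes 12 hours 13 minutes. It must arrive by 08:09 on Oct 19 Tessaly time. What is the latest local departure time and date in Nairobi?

Target arrival in UTC: 08:09 − 6:30 = 01:39 on Oct 19.
Subtract 12 hours and 13 minutes → departure 13:26 UTC on Oct 18.
Nairobi is UTC+3:00: 13:26 + 3:00 = 16:26 on Oct 18.

16:26 on October 18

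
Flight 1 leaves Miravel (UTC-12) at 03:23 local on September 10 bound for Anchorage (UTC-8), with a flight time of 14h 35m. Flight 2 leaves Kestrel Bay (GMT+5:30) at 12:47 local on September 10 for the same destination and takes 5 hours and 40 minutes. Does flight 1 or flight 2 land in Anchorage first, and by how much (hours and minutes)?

Flight 1 in UTC: 03:23 + 12:00 = 15:23 on Sep 10.
+14 hours and 35 minutes → arrive 05:58 UTC on Sep 11.
Flight 2 in UTC: 12:47 − 5:30 = 07:17 on Sep 10.
+5 hours and 40 minutes → arrive 12:57 UTC on Sep 10.
Flight 2 lands earlier by 17 hours 1 minute.

the second, by 17 hours 1 minute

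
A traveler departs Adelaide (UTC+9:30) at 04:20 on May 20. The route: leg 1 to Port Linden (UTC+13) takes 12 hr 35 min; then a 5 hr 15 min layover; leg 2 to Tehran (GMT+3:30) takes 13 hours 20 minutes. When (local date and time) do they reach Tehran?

05:30 on May 21

Convert departure to UTC: 04:20 − 9:30 = 18:50 UTC on May 19.
Add 12 hours and 35 minutes leg 1 → 07:25 UTC (May 20).
Add 5 hours and 15 minutes layover in Port Linden → 12:40 UTC.
Add 13 hours and 20 minutes leg 2 → 02:00 UTC (May 21).
Tehran is UTC+3:30, so local arrival = 02:00 + 3:30 = 05:30 on May 21.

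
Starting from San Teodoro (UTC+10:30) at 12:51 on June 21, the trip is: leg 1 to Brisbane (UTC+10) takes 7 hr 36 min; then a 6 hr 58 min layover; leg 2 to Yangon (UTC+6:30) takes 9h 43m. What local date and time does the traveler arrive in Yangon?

09:08 on Jun 22

Convert departure to UTC: 12:51 − 10:30 = 02:21 UTC on Jun 21.
Add 7 hours and 36 minutes leg 1 → 09:57 UTC.
Add 6 hours and 58 minutes layover in Brisbane → 16:55 UTC.
Add 9 hours 43 minutes leg 2 → 02:38 UTC (Jun 22).
Yangon is UTC+6:30, so local arrival = 02:38 + 6:30 = 09:08 on Jun 22.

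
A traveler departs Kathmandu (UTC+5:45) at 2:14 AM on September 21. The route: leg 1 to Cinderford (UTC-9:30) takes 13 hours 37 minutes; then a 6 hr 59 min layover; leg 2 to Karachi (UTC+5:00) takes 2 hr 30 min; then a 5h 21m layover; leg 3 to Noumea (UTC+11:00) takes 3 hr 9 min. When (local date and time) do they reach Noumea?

Convert departure to UTC: 2:14 AM − 5:45 = 8:29 PM UTC on Sep 20.
Add 13 hours and 37 minutes leg 1 → 10:06 AM UTC (Sep 21).
Add 6 hours and 59 minutes layover in Cinderford → 5:05 PM UTC.
Add 2 hours and 30 minutes leg 2 → 7:35 PM UTC.
Add 5 hours 21 minutes layover in Karachi → 12:56 AM UTC (Sep 22).
Add 3 hours and 9 minutes leg 3 → 4:05 AM UTC.
Noumea is UTC+11:00, so local arrival = 4:05 AM + 11:00 = 3:05 PM on Sep 22.

3:05 PM on Sep 22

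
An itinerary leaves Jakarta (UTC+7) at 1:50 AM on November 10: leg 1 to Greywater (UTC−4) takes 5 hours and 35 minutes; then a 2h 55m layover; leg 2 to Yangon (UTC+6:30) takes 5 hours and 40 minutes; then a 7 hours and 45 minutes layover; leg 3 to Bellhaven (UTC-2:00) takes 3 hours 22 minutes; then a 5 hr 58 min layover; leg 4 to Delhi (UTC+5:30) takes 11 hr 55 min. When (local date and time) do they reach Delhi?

7:30 PM on November 11

Convert departure to UTC: 1:50 AM − 7:00 = 6:50 PM UTC on Nov 9.
Add 5 hours and 35 minutes leg 1 → 12:25 AM UTC (Nov 10).
Add 2 hours 55 minutes layover in Greywater → 3:20 AM UTC.
Add 5 hours 40 minutes leg 2 → 9:00 AM UTC.
Add 7 hours and 45 minutes layover in Yangon → 4:45 PM UTC.
Add 3 hours and 22 minutes leg 3 → 8:07 PM UTC.
Add 5 hours 58 minutes layover in Bellhaven → 2:05 AM UTC (Nov 11).
Add 11 hours and 55 minutes leg 4 → 2:00 PM UTC.
Delhi is UTC+5:30, so local arrival = 2:00 PM + 5:30 = 7:30 PM on Nov 11.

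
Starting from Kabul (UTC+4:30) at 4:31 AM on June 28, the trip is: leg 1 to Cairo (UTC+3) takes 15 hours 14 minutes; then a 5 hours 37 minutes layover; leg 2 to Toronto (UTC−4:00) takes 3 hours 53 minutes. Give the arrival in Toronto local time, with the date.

Convert departure to UTC: 4:31 AM − 4:30 = 12:01 AM UTC on Jun 28.
Add 15 hours and 14 minutes leg 1 → 3:15 PM UTC.
Add 5 hours and 37 minutes layover in Cairo → 8:52 PM UTC.
Add 3 hours and 53 minutes leg 2 → 12:45 AM UTC (Jun 29).
Toronto is UTC−4:00, so local arrival = 12:45 AM − 4:00 = 8:45 PM on Jun 28.

8:45 PM on June 28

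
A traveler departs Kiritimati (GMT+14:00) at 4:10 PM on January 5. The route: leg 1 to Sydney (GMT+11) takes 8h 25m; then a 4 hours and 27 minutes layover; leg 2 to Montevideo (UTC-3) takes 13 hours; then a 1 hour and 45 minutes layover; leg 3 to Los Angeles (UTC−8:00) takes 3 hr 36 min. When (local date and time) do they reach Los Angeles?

1:23 AM on January 6

Convert departure to UTC: 4:10 PM − 14:00 = 2:10 AM UTC on Jan 5.
Add 8 hours and 25 minutes leg 1 → 10:35 AM UTC.
Add 4 hours and 27 minutes layover in Sydney → 3:02 PM UTC.
Add 13 hours leg 2 → 4:02 AM UTC (Jan 6).
Add 1 hour 45 minutes layover in Montevideo → 5:47 AM UTC.
Add 3 hours 36 minutes leg 3 → 9:23 AM UTC.
Los Angeles is UTC−8:00, so local arrival = 9:23 AM − 8:00 = 1:23 AM on Jan 6.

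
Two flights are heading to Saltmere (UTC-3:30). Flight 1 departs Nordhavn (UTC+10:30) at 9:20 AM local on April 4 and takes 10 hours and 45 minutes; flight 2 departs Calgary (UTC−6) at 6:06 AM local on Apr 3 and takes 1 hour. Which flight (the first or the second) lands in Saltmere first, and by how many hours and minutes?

the second, by 20 hours 29 minutes

Flight 1 in UTC: 9:20 AM − 10:30 = 10:50 PM on Apr 3.
+10 hours 45 minutes → arrive 9:35 AM UTC on Apr 4.
Flight 2 in UTC: 6:06 AM + 6:00 = 12:06 PM on Apr 3.
+1 hour → arrive 1:06 PM UTC on Apr 3.
Flight 2 lands earlier by 20 hours 29 minutes.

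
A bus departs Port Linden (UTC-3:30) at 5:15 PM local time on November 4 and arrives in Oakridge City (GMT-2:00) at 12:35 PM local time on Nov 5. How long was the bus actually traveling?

Oakridge City is 1:30 ahead of Port Linden.
Clock-face elapsed time (ignoring zones) is 19 hours 20 minutes.
Actual elapsed = 19 hours 20 minutes − 1:30 = 17 hours 50 minutes.

17 hours 50 minutes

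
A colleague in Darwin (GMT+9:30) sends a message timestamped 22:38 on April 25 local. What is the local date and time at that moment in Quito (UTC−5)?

08:08 on April 25

Quito is 14:30 behind Darwin.
Shift by the zone difference: 22:38 − 14:30 = 08:08 on Apr 25 in Quito.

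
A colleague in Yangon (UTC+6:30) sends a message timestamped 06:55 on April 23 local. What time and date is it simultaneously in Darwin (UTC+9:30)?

Darwin is 3:00 ahead of Yangon.
Shift by the zone difference: 06:55 + 3:00 = 09:55 on Apr 23 in Darwin.

09:55 on Apr 23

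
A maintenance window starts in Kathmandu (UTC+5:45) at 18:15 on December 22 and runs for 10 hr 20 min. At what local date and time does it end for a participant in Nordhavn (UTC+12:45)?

Convert start to UTC: 18:15 − 5:45 = 12:30 UTC on Dec 22.
Add 10 hours and 20 minutes duration → 22:50 UTC.
Nordhavn is UTC+12:45, so local end time = 22:50 + 12:45 = 11:35 on Dec 23.

11:35 on December 23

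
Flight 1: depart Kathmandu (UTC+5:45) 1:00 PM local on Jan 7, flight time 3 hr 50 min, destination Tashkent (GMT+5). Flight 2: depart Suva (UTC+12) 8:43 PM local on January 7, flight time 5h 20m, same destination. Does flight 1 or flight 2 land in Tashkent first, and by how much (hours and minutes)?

Flight 1 in UTC: 1:00 PM − 5:45 = 7:15 AM on Jan 7.
+3 hours and 50 minutes → arrive 11:05 AM UTC on Jan 7.
Flight 2 in UTC: 8:43 PM − 12:00 = 8:43 AM on Jan 7.
+5 hours and 20 minutes → arrive 2:03 PM UTC on Jan 7.
Flight 1 lands earlier by 2 hours 58 minutes.

the first, by 2 hours 58 minutes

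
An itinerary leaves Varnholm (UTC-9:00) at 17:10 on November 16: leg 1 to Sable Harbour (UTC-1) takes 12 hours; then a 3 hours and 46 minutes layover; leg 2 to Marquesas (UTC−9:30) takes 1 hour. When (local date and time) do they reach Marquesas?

Convert departure to UTC: 17:10 + 9:00 = 02:10 UTC on Nov 17.
Add 12 hours leg 1 → 14:10 UTC.
Add 3 hours and 46 minutes layover in Sable Harbour → 17:56 UTC.
Add 1 hour leg 2 → 18:56 UTC.
Marquesas is UTC−9:30, so local arrival = 18:56 − 9:30 = 09:26 on Nov 17.

09:26 on November 17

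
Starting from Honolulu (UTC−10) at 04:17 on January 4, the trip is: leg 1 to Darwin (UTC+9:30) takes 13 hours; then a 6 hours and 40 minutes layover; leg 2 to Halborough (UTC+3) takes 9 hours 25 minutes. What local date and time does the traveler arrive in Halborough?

Convert departure to UTC: 04:17 + 10:00 = 14:17 UTC on Jan 4.
Add 13 hours leg 1 → 03:17 UTC (Jan 5).
Add 6 hours and 40 minutes layover in Darwin → 09:57 UTC.
Add 9 hours 25 minutes leg 2 → 19:22 UTC.
Halborough is UTC+3:00, so local arrival = 19:22 + 3:00 = 22:22 on Jan 5.

22:22 on Jan 5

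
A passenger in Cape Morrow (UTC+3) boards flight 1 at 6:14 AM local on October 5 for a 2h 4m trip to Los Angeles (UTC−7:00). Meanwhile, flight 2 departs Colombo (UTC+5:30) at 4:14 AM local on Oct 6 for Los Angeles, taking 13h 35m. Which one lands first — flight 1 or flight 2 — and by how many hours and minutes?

Flight 1 in UTC: 6:14 AM − 3:00 = 3:14 AM on Oct 5.
+2 hours 4 minutes → arrive 5:18 AM UTC on Oct 5.
Flight 2 in UTC: 4:14 AM − 5:30 = 10:44 PM on Oct 5.
+13 hours 35 minutes → arrive 12:19 PM UTC on Oct 6.
Flight 1 lands earlier by 31 hours 1 minute.

the first, by 31 hours 1 minute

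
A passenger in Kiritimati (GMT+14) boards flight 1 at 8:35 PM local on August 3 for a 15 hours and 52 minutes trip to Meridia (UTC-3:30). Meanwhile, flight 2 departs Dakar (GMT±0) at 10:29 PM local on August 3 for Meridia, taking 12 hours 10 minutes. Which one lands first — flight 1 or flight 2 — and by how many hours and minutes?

Flight 1 in UTC: 8:35 PM − 14:00 = 6:35 AM on Aug 3.
+15 hours 52 minutes → arrive 10:27 PM UTC on Aug 3.
Flight 2 departs at 10:29 PM UTC (Aug 3).
+12 hours 10 minutes → arrive 10:39 AM UTC on Aug 4.
Flight 1 lands earlier by 12 hours 12 minutes.

the first, by 12 hours 12 minutes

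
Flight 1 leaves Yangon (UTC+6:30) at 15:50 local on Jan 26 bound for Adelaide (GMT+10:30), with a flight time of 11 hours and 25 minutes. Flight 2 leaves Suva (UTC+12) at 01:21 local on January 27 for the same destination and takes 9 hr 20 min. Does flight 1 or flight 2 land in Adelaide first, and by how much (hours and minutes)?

the first, by 1 hour 56 minutes

Flight 1 in UTC: 15:50 − 6:30 = 09:20 on Jan 26.
+11 hours and 25 minutes → arrive 20:45 UTC on Jan 26.
Flight 2 in UTC: 01:21 − 12:00 = 13:21 on Jan 26.
+9 hours and 20 minutes → arrive 22:41 UTC on Jan 26.
Flight 1 lands earlier by 1 hour 56 minutes.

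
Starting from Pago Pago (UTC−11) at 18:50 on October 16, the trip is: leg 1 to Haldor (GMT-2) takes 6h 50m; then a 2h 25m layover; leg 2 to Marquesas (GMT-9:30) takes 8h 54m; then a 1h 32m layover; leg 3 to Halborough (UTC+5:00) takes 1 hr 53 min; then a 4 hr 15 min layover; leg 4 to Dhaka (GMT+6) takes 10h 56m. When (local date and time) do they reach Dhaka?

Convert departure to UTC: 18:50 + 11:00 = 05:50 UTC on Oct 17.
Add 6 hours 50 minutes leg 1 → 12:40 UTC.
Add 2 hours and 25 minutes layover in Haldor → 15:05 UTC.
Add 8 hours 54 minutes leg 2 → 23:59 UTC.
Add 1 hour 32 minutes layover in Marquesas → 01:31 UTC (Oct 18).
Add 1 hour 53 minutes leg 3 → 03:24 UTC.
Add 4 hours and 15 minutes layover in Halborough → 07:39 UTC.
Add 10 hours and 56 minutes leg 4 → 18:35 UTC.
Dhaka is UTC+6:00, so local arrival = 18:35 + 6:00 = 00:35 on Oct 19.

00:35 on October 19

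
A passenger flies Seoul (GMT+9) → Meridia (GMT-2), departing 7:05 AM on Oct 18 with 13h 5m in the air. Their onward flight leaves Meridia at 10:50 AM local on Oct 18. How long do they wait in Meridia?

1 hour 40 minutes

Convert departure to UTC: 7:05 AM − 9:00 = 10:05 PM UTC on Oct 17.
Add 13 hours and 5 minutes flight time → 11:10 AM UTC (Oct 18).
Meridia is UTC−2:00, so local arrival = 11:10 AM − 2:00 = 9:10 AM on Oct 18.
Layover = 10:50 AM − 9:10 AM = 1 hour 40 minutes.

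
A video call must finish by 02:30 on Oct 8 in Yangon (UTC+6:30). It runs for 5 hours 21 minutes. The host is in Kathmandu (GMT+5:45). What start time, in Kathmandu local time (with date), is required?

Target end time in UTC: 02:30 − 6:30 = 20:00 on Oct 7.
Subtract 5 hours and 21 minutes → start 14:39 UTC on Oct 7.
Kathmandu is UTC+5:45: 14:39 + 5:45 = 20:24 on Oct 7.

20:24 on October 7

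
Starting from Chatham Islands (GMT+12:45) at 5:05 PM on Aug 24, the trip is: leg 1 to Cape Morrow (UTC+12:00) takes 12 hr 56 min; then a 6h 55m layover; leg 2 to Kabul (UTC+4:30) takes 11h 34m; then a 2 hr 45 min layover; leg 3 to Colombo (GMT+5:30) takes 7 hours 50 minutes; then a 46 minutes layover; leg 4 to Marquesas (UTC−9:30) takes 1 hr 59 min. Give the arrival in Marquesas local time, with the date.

Convert departure to UTC: 5:05 PM − 12:45 = 4:20 AM UTC on Aug 24.
Add 12 hours and 56 minutes leg 1 → 5:16 PM UTC.
Add 6 hours 55 minutes layover in Cape Morrow → 12:11 AM UTC (Aug 25).
Add 11 hours 34 minutes leg 2 → 11:45 AM UTC.
Add 2 hours 45 minutes layover in Kabul → 2:30 PM UTC.
Add 7 hours and 50 minutes leg 3 → 10:20 PM UTC.
Add 46 minutes layover in Colombo → 11:06 PM UTC.
Add 1 hour and 59 minutes leg 4 → 1:05 AM UTC (Aug 26).
Marquesas is UTC−9:30, so local arrival = 1:05 AM − 9:30 = 3:35 PM on Aug 25.

3:35 PM on August 25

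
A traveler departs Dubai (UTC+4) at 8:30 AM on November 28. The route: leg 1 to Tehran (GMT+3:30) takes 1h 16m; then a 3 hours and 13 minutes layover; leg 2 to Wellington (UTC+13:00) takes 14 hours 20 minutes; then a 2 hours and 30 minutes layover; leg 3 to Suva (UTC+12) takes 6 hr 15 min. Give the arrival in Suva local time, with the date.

Convert departure to UTC: 8:30 AM − 4:00 = 4:30 AM UTC on Nov 28.
Add 1 hour 16 minutes leg 1 → 5:46 AM UTC.
Add 3 hours and 13 minutes layover in Tehran → 8:59 AM UTC.
Add 14 hours and 20 minutes leg 2 → 11:19 PM UTC.
Add 2 hours and 30 minutes layover in Wellington → 1:49 AM UTC (Nov 29).
Add 6 hours and 15 minutes leg 3 → 8:04 AM UTC.
Suva is UTC+12:00, so local arrival = 8:04 AM + 12:00 = 8:04 PM on Nov 29.

8:04 PM on November 29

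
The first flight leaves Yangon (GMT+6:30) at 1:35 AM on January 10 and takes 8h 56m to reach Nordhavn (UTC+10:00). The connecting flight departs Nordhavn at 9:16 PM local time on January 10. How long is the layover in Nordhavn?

7 hours 15 minutes

Convert departure to UTC: 1:35 AM − 6:30 = 7:05 PM UTC on Jan 9.
Add 8 hours 56 minutes flight time → 4:01 AM UTC (Jan 10).
Nordhavn is UTC+10:00, so local arrival = 4:01 AM + 10:00 = 2:01 PM on Jan 10.
Layover = 9:16 PM − 2:01 PM = 7 hours 15 minutes.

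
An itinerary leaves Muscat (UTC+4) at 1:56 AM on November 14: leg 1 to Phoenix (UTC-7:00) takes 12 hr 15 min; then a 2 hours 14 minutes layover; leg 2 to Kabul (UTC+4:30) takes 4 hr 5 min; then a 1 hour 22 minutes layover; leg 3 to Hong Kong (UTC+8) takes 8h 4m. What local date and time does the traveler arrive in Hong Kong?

Convert departure to UTC: 1:56 AM − 4:00 = 9:56 PM UTC on Nov 13.
Add 12 hours 15 minutes leg 1 → 10:11 AM UTC (Nov 14).
Add 2 hours and 14 minutes layover in Phoenix → 12:25 PM UTC.
Add 4 hours and 5 minutes leg 2 → 4:30 PM UTC.
Add 1 hour 22 minutes layover in Kabul → 5:52 PM UTC.
Add 8 hours and 4 minutes leg 3 → 1:56 AM UTC (Nov 15).
Hong Kong is UTC+8:00, so local arrival = 1:56 AM + 8:00 = 9:56 AM on Nov 15.

9:56 AM on November 15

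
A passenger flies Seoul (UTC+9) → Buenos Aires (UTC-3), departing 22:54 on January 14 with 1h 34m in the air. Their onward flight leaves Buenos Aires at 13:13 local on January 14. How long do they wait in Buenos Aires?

45 minutes

Convert departure to UTC: 22:54 − 9:00 = 13:54 UTC on Jan 14.
Add 1 hour and 34 minutes flight time → 15:28 UTC.
Buenos Aires is UTC−3:00, so local arrival = 15:28 − 3:00 = 12:28 on Jan 14.
Layover = 13:13 − 12:28 = 45 minutes.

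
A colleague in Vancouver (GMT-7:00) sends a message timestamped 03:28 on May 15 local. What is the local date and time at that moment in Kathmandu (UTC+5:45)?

16:13 on May 15

In UTC: 03:28 + 7:00 = 10:28 on May 15.
Kathmandu is UTC+5:45: 10:28 + 5:45 = 16:13 on May 15.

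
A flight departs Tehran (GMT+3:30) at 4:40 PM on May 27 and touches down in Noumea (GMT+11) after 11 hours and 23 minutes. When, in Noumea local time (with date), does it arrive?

11:33 AM on May 28

Noumea is 7:30 ahead of Tehran.
After 11 hours and 23 minutes it is 4:03 AM (May 28) in Tehran.
Shift by the zone difference: 4:03 AM + 7:30 = 11:33 AM on May 28 in Noumea.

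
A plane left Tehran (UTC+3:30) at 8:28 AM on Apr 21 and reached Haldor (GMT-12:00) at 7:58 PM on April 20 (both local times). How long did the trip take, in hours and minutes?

3 hours

Departure in UTC: 8:28 AM − 3:30 = 4:58 AM on Apr 21.
Arrival in UTC: 7:58 PM + 12:00 = 7:58 AM on Apr 21.
Elapsed = 7:58 AM − 4:58 AM = 3 hours.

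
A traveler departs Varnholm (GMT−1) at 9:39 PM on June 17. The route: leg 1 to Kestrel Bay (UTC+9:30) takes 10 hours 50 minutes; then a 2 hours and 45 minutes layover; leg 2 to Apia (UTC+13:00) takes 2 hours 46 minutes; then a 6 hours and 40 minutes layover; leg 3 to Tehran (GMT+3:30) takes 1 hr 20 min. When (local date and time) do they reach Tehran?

Convert departure to UTC: 9:39 PM + 1:00 = 10:39 PM UTC on Jun 17.
Add 10 hours 50 minutes leg 1 → 9:29 AM UTC (Jun 18).
Add 2 hours and 45 minutes layover in Kestrel Bay → 12:14 PM UTC.
Add 2 hours and 46 minutes leg 2 → 3:00 PM UTC.
Add 6 hours 40 minutes layover in Apia → 9:40 PM UTC.
Add 1 hour and 20 minutes leg 3 → 11:00 PM UTC.
Tehran is UTC+3:30, so local arrival = 11:00 PM + 3:30 = 2:30 AM on Jun 19.

2:30 AM on June 19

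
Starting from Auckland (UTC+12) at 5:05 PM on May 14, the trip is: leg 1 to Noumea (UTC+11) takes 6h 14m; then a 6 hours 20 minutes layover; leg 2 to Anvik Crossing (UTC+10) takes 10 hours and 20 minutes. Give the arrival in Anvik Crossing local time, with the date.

1:59 PM on May 15

Convert departure to UTC: 5:05 PM − 12:00 = 5:05 AM UTC on May 14.
Add 6 hours 14 minutes leg 1 → 11:19 AM UTC.
Add 6 hours 20 minutes layover in Noumea → 5:39 PM UTC.
Add 10 hours and 20 minutes leg 2 → 3:59 AM UTC (May 15).
Anvik Crossing is UTC+10:00, so local arrival = 3:59 AM + 10:00 = 1:59 PM on May 15.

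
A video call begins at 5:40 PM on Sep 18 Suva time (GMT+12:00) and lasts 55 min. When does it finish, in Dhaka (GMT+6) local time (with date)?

12:35 PM on September 18

Convert start to UTC: 5:40 PM − 12:00 = 5:40 AM UTC on Sep 18.
Add 55 minutes duration → 6:35 AM UTC.
Dhaka is UTC+6:00, so local end time = 6:35 AM + 6:00 = 12:35 PM on Sep 18.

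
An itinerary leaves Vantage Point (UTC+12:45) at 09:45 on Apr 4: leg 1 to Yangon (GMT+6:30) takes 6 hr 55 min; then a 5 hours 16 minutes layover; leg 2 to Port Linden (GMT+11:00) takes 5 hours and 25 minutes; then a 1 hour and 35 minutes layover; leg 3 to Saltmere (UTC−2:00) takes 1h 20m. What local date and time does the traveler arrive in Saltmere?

15:31 on April 4

Convert departure to UTC: 09:45 − 12:45 = 21:00 UTC on Apr 3.
Add 6 hours and 55 minutes leg 1 → 03:55 UTC (Apr 4).
Add 5 hours 16 minutes layover in Yangon → 09:11 UTC.
Add 5 hours 25 minutes leg 2 → 14:36 UTC.
Add 1 hour 35 minutes layover in Port Linden → 16:11 UTC.
Add 1 hour and 20 minutes leg 3 → 17:31 UTC.
Saltmere is UTC−2:00, so local arrival = 17:31 − 2:00 = 15:31 on Apr 4.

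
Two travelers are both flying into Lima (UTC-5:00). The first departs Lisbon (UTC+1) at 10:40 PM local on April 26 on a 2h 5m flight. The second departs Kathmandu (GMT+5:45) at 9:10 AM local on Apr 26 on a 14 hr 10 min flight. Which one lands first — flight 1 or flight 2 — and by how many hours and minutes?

the second, by 6 hours 10 minutes

Flight 1 in UTC: 10:40 PM − 1:00 = 9:40 PM on Apr 26.
+2 hours and 5 minutes → arrive 11:45 PM UTC on Apr 26.
Flight 2 in UTC: 9:10 AM − 5:45 = 3:25 AM on Apr 26.
+14 hours and 10 minutes → arrive 5:35 PM UTC on Apr 26.
Flight 2 lands earlier by 6 hours 10 minutes.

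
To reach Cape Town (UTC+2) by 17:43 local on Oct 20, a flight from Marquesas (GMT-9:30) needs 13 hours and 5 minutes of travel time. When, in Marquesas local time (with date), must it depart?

17:08 on October 19

Target arrival in UTC: 17:43 − 2:00 = 15:43 on Oct 20.
Subtract 13 hours 5 minutes → departure 02:38 UTC on Oct 20.
Marquesas is UTC−9:30: 02:38 − 9:30 = 17:08 on Oct 19.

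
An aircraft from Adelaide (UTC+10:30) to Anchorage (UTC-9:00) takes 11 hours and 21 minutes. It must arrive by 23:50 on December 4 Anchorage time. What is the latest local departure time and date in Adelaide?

Target arrival in UTC: 23:50 + 9:00 = 08:50 on Dec 5.
Subtract 11 hours 21 minutes → departure 21:29 UTC on Dec 4.
Adelaide is UTC+10:30: 21:29 + 10:30 = 07:59 on Dec 5.

07:59 on December 5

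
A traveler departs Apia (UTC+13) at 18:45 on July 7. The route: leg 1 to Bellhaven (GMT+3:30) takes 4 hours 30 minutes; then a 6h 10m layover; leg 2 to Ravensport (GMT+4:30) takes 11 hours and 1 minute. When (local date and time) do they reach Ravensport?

Convert departure to UTC: 18:45 − 13:00 = 05:45 UTC on Jul 7.
Add 4 hours and 30 minutes leg 1 → 10:15 UTC.
Add 6 hours 10 minutes layover in Bellhaven → 16:25 UTC.
Add 11 hours 1 minute leg 2 → 03:26 UTC (Jul 8).
Ravensport is UTC+4:30, so local arrival = 03:26 + 4:30 = 07:56 on Jul 8.

07:56 on July 8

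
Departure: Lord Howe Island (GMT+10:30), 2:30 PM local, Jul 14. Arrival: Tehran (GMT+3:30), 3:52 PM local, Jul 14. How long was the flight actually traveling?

Departure in UTC: 2:30 PM − 10:30 = 4:00 AM on Jul 14.
Arrival in UTC: 3:52 PM − 3:30 = 12:22 PM on Jul 14.
Elapsed = 12:22 PM − 4:00 AM = 8 hours 22 minutes.

8 hours 22 minutes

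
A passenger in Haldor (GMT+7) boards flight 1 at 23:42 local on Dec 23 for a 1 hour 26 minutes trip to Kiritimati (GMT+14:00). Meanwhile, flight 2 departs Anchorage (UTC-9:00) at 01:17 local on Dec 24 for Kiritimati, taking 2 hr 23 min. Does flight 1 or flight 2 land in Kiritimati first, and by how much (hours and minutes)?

Flight 1 in UTC: 23:42 − 7:00 = 16:42 on Dec 23.
+1 hour and 26 minutes → arrive 18:08 UTC on Dec 23.
Flight 2 in UTC: 01:17 + 9:00 = 10:17 on Dec 24.
+2 hours and 23 minutes → arrive 12:40 UTC on Dec 24.
Flight 1 lands earlier by 18 hours 32 minutes.

the first, by 18 hours 32 minutes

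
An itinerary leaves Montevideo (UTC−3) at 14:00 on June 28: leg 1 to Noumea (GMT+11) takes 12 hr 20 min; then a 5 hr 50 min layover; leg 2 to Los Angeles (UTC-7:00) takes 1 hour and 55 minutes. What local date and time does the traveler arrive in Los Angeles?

06:05 on June 29

Convert departure to UTC: 14:00 + 3:00 = 17:00 UTC on Jun 28.
Add 12 hours and 20 minutes leg 1 → 05:20 UTC (Jun 29).
Add 5 hours and 50 minutes layover in Noumea → 11:10 UTC.
Add 1 hour 55 minutes leg 2 → 13:05 UTC.
Los Angeles is UTC−7:00, so local arrival = 13:05 − 7:00 = 06:05 on Jun 29.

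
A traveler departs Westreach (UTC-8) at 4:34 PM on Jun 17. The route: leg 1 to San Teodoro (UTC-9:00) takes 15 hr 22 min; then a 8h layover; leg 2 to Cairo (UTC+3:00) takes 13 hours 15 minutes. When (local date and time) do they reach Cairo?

4:11 PM on June 19

Convert departure to UTC: 4:34 PM + 8:00 = 12:34 AM UTC on Jun 18.
Add 15 hours 22 minutes leg 1 → 3:56 PM UTC.
Add 8 hours layover in San Teodoro → 11:56 PM UTC.
Add 13 hours and 15 minutes leg 2 → 1:11 PM UTC (Jun 19).
Cairo is UTC+3:00, so local arrival = 1:11 PM + 3:00 = 4:11 PM on Jun 19.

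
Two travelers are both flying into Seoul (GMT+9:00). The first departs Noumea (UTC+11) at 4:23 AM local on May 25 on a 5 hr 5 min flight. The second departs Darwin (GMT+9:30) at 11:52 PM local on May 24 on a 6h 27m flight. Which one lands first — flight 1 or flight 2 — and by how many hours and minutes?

the second, by 1 hour 39 minutes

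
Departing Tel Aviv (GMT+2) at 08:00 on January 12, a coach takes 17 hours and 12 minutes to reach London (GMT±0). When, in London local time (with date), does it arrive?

23:12 on January 12

Convert departure to UTC: 08:00 − 2:00 = 06:00 UTC on Jan 12.
Add 17 hours and 12 minutes travel time → 23:12 UTC.
London is UTC+0, so local arrival is the same: 23:12 on Jan 12.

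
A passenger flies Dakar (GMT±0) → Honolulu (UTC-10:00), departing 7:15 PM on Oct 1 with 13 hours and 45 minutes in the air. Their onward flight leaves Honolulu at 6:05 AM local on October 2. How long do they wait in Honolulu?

7 hours 5 minutes

Dakar is at UTC+0, so departure is already 7:15 PM UTC on Oct 1.
Add 13 hours 45 minutes flight time → 9:00 AM UTC (Oct 2).
Honolulu is UTC−10:00, so local arrival = 9:00 AM − 10:00 = 11:00 PM on Oct 1.
Layover = 6:05 AM − 11:00 PM (+1 day) = 7 hours 5 minutes.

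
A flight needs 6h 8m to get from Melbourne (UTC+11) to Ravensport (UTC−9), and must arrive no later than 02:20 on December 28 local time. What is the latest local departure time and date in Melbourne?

16:12 on Dec 28

Target arrival in UTC: 02:20 + 9:00 = 11:20 on Dec 28.
Subtract 6 hours and 8 minutes → departure 05:12 UTC on Dec 28.
Melbourne is UTC+11:00: 05:12 + 11:00 = 16:12 on Dec 28.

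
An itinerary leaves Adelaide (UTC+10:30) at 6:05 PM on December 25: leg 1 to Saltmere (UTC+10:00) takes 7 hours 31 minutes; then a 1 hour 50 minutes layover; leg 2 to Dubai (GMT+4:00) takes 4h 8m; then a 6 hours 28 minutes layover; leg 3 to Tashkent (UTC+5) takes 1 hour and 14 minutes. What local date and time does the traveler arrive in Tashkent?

9:46 AM on December 26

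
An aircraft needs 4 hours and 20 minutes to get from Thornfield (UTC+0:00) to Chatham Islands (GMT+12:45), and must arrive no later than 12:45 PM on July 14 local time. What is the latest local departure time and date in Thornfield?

Target arrival in UTC: 12:45 PM − 12:45 = 12:00 AM on Jul 14.
Subtract 4 hours and 20 minutes → departure 7:40 PM UTC on Jul 13.
Thornfield is UTC+0, so departure is 7:40 PM on Jul 13.

7:40 PM on July 13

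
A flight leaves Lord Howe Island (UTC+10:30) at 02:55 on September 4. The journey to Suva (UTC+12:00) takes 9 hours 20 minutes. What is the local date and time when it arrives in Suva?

13:45 on September 4

Convert departure to UTC: 02:55 − 10:30 = 16:25 UTC on Sep 3.
Add 9 hours and 20 minutes travel time → 01:45 UTC (Sep 4).
Suva is UTC+12:00, so local arrival = 01:45 + 12:00 = 13:45 on Sep 4.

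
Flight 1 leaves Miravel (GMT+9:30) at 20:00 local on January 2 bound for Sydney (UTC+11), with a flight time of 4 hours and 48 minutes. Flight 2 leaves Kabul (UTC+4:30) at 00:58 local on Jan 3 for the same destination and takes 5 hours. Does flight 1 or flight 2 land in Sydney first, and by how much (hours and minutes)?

Flight 1 in UTC: 20:00 − 9:30 = 10:30 on Jan 2.
+4 hours 48 minutes → arrive 15:18 UTC on Jan 2.
Flight 2 in UTC: 00:58 − 4:30 = 20:28 on Jan 2.
+5 hours → arrive 01:28 UTC on Jan 3.
Flight 1 lands earlier by 10 hours 10 minutes.

the first, by 10 hours 10 minutes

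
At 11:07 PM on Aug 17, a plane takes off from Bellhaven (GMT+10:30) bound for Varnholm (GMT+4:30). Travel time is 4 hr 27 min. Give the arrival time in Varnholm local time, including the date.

9:34 PM on August 17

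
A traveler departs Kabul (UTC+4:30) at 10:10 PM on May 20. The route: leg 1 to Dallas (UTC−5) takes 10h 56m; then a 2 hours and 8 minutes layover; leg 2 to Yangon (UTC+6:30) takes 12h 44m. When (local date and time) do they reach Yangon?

Convert departure to UTC: 10:10 PM − 4:30 = 5:40 PM UTC on May 20.
Add 10 hours and 56 minutes leg 1 → 4:36 AM UTC (May 21).
Add 2 hours 8 minutes layover in Dallas → 6:44 AM UTC.
Add 12 hours 44 minutes leg 2 → 7:28 PM UTC.
Yangon is UTC+6:30, so local arrival = 7:28 PM + 6:30 = 1:58 AM on May 22.

1:58 AM on May 22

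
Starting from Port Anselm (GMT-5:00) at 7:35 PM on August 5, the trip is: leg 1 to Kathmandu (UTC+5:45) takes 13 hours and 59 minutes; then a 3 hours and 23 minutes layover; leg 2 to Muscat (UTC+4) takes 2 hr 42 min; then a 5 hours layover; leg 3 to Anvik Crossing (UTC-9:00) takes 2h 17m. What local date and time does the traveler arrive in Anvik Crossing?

6:56 PM on August 6

Convert departure to UTC: 7:35 PM + 5:00 = 12:35 AM UTC on Aug 6.
Add 13 hours and 59 minutes leg 1 → 2:34 PM UTC.
Add 3 hours and 23 minutes layover in Kathmandu → 5:57 PM UTC.
Add 2 hours and 42 minutes leg 2 → 8:39 PM UTC.
Add 5 hours layover in Muscat → 1:39 AM UTC (Aug 7).
Add 2 hours and 17 minutes leg 3 → 3:56 AM UTC.
Anvik Crossing is UTC−9:00, so local arrival = 3:56 AM − 9:00 = 6:56 PM on Aug 6.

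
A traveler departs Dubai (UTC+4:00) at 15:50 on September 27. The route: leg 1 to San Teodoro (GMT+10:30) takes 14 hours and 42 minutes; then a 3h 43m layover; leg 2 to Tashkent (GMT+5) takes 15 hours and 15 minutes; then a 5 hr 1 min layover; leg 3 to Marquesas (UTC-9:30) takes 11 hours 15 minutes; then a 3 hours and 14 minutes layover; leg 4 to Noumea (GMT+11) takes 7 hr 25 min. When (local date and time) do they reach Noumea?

Convert departure to UTC: 15:50 − 4:00 = 11:50 UTC on Sep 27.
Add 14 hours and 42 minutes leg 1 → 02:32 UTC (Sep 28).
Add 3 hours and 43 minutes layover in San Teodoro → 06:15 UTC.
Add 15 hours and 15 minutes leg 2 → 21:30 UTC.
Add 5 hours 1 minute layover in Tashkent → 02:31 UTC (Sep 29).
Add 11 hours and 15 minutes leg 3 → 13:46 UTC.
Add 3 hours and 14 minutes layover in Marquesas → 17:00 UTC.
Add 7 hours 25 minutes leg 4 → 00:25 UTC (Sep 30).
Noumea is UTC+11:00, so local arrival = 00:25 + 11:00 = 11:25 on Sep 30.

11:25 on September 30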